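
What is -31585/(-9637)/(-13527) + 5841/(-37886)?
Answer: -762627631169/4938807556314 ≈ -0.15442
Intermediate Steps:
-31585/(-9637)/(-13527) + 5841/(-37886) = -31585*(-1/9637)*(-1/13527) + 5841*(-1/37886) = (31585/9637)*(-1/13527) - 5841/37886 = -31585/130359699 - 5841/37886 = -762627631169/4938807556314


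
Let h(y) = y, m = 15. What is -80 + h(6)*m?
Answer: 10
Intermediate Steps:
-80 + h(6)*m = -80 + 6*15 = -80 + 90 = 10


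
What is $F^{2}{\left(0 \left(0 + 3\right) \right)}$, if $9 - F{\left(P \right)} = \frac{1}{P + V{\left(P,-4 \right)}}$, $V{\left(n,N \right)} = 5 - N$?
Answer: $\frac{6400}{81} \approx 79.012$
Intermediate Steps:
$F{\left(P \right)} = 9 - \frac{1}{9 + P}$ ($F{\left(P \right)} = 9 - \frac{1}{P + \left(5 - -4\right)} = 9 - \frac{1}{P + \left(5 + 4\right)} = 9 - \frac{1}{P + 9} = 9 - \frac{1}{9 + P}$)
$F^{2}{\left(0 \left(0 + 3\right) \right)} = \left(\frac{80 + 9 \cdot 0 \left(0 + 3\right)}{9 + 0 \left(0 + 3\right)}\right)^{2} = \left(\frac{80 + 9 \cdot 0 \cdot 3}{9 + 0 \cdot 3}\right)^{2} = \left(\frac{80 + 9 \cdot 0}{9 + 0}\right)^{2} = \left(\frac{80 + 0}{9}\right)^{2} = \left(\frac{1}{9} \cdot 80\right)^{2} = \left(\frac{80}{9}\right)^{2} = \frac{6400}{81}$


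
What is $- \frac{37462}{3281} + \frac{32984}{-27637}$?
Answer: $- \frac{1143557798}{90676997} \approx -12.611$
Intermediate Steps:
$- \frac{37462}{3281} + \frac{32984}{-27637} = \left(-37462\right) \frac{1}{3281} + 32984 \left(- \frac{1}{27637}\right) = - \frac{37462}{3281} - \frac{32984}{27637} = - \frac{1143557798}{90676997}$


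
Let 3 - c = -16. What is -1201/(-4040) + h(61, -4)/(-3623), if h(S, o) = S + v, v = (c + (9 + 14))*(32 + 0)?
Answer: -1324977/14636920 ≈ -0.090523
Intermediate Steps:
c = 19 (c = 3 - 1*(-16) = 3 + 16 = 19)
v = 1344 (v = (19 + (9 + 14))*(32 + 0) = (19 + 23)*32 = 42*32 = 1344)
h(S, o) = 1344 + S (h(S, o) = S + 1344 = 1344 + S)
-1201/(-4040) + h(61, -4)/(-3623) = -1201/(-4040) + (1344 + 61)/(-3623) = -1201*(-1/4040) + 1405*(-1/3623) = 1201/4040 - 1405/3623 = -1324977/14636920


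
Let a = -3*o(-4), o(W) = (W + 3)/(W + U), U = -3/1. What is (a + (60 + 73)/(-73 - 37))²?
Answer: 1590121/592900 ≈ 2.6819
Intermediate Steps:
U = -3 (U = -3*1 = -3)
o(W) = (3 + W)/(-3 + W) (o(W) = (W + 3)/(W - 3) = (3 + W)/(-3 + W))
a = -3/7 (a = -3*(3 - 4)/(-3 - 4) = -3*(-1)/(-7) = -(-3)*(-1)/7 = -3*⅐ = -3/7 ≈ -0.42857)
(a + (60 + 73)/(-73 - 37))² = (-3/7 + (60 + 73)/(-73 - 37))² = (-3/7 + 133/(-110))² = (-3/7 + 133*(-1/110))² = (-3/7 - 133/110)² = (-1261/770)² = 1590121/592900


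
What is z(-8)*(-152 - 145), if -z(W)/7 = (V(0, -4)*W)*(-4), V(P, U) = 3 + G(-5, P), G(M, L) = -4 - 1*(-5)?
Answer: 266112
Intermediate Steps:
G(M, L) = 1 (G(M, L) = -4 + 5 = 1)
V(P, U) = 4 (V(P, U) = 3 + 1 = 4)
z(W) = 112*W (z(W) = -7*4*W*(-4) = -(-112)*W = 112*W)
z(-8)*(-152 - 145) = (112*(-8))*(-152 - 145) = -896*(-297) = 266112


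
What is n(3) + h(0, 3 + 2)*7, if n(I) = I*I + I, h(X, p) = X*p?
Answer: 12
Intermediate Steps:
n(I) = I + I**2 (n(I) = I**2 + I = I + I**2)
n(3) + h(0, 3 + 2)*7 = 3*(1 + 3) + (0*(3 + 2))*7 = 3*4 + (0*5)*7 = 12 + 0*7 = 12 + 0 = 12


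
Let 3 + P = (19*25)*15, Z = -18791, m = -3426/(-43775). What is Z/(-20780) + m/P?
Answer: 195281921411/215949604300 ≈ 0.90429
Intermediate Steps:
m = 3426/43775 (m = -3426*(-1/43775) = 3426/43775 ≈ 0.078264)
P = 7122 (P = -3 + (19*25)*15 = -3 + 475*15 = -3 + 7125 = 7122)
Z/(-20780) + m/P = -18791/(-20780) + (3426/43775)/7122 = -18791*(-1/20780) + (3426/43775)*(1/7122) = 18791/20780 + 571/51960925 = 195281921411/215949604300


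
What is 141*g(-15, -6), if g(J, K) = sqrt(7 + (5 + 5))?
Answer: 141*sqrt(17) ≈ 581.36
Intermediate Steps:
g(J, K) = sqrt(17) (g(J, K) = sqrt(7 + 10) = sqrt(17))
141*g(-15, -6) = 141*sqrt(17)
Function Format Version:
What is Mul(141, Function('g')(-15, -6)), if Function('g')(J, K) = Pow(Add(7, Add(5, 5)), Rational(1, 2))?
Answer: Mul(141, Pow(17, Rational(1, 2))) ≈ 581.36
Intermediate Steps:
Function('g')(J, K) = Pow(17, Rational(1, 2)) (Function('g')(J, K) = Pow(Add(7, 10), Rational(1, 2)) = Pow(17, Rational(1, 2)))
Mul(141, Function('g')(-15, -6)) = Mul(141, Pow(17, Rational(1, 2)))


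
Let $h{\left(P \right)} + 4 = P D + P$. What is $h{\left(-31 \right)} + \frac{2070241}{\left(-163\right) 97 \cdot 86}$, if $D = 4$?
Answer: $- \frac{218269855}{1359746} \approx -160.52$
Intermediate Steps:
$h{\left(P \right)} = -4 + 5 P$ ($h{\left(P \right)} = -4 + \left(P 4 + P\right) = -4 + \left(4 P + P\right) = -4 + 5 P$)
$h{\left(-31 \right)} + \frac{2070241}{\left(-163\right) 97 \cdot 86} = \left(-4 + 5 \left(-31\right)\right) + \frac{2070241}{\left(-163\right) 97 \cdot 86} = \left(-4 - 155\right) + \frac{2070241}{\left(-15811\right) 86} = -159 + \frac{2070241}{-1359746} = -159 + 2070241 \left(- \frac{1}{1359746}\right) = -159 - \frac{2070241}{1359746} = - \frac{218269855}{1359746}$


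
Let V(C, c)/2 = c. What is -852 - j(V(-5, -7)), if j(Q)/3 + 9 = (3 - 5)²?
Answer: -837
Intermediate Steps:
V(C, c) = 2*c
j(Q) = -15 (j(Q) = -27 + 3*(3 - 5)² = -27 + 3*(-2)² = -27 + 3*4 = -27 + 12 = -15)
-852 - j(V(-5, -7)) = -852 - 1*(-15) = -852 + 15 = -837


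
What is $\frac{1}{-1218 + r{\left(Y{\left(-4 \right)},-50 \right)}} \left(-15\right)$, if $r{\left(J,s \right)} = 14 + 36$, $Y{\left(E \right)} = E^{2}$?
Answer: $\frac{15}{1168} \approx 0.012842$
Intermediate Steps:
$r{\left(J,s \right)} = 50$
$\frac{1}{-1218 + r{\left(Y{\left(-4 \right)},-50 \right)}} \left(-15\right) = \frac{1}{-1218 + 50} \left(-15\right) = \frac{1}{-1168} \left(-15\right) = \left(- \frac{1}{1168}\right) \left(-15\right) = \frac{15}{1168}$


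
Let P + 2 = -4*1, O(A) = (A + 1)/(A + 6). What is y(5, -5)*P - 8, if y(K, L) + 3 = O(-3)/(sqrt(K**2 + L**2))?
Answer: 10 + 2*sqrt(2)/5 ≈ 10.566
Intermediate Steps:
O(A) = (1 + A)/(6 + A)
y(K, L) = -3 - 2/(3*sqrt(K**2 + L**2)) (y(K, L) = -3 + ((1 - 3)/(6 - 3))/(sqrt(K**2 + L**2)) = -3 + (-2/3)/sqrt(K**2 + L**2) = -3 + ((1/3)*(-2))/sqrt(K**2 + L**2) = -3 - 2/(3*sqrt(K**2 + L**2)))
P = -6 (P = -2 - 4*1 = -2 - 4 = -6)
y(5, -5)*P - 8 = (-3 - 2/(3*sqrt(5**2 + (-5)**2)))*(-6) - 8 = (-3 - 2/(3*sqrt(25 + 25)))*(-6) - 8 = (-3 - sqrt(2)/15)*(-6) - 8 = (18 + 2*sqrt(2)/5) - 8 = 10 + 2*sqrt(2)/5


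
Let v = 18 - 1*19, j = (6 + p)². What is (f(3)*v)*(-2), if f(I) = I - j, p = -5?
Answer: 4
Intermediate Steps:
j = 1 (j = (6 - 5)² = 1² = 1)
v = -1 (v = 18 - 19 = -1)
f(I) = -1 + I (f(I) = I - 1*1 = I - 1 = -1 + I)
(f(3)*v)*(-2) = ((-1 + 3)*(-1))*(-2) = (2*(-1))*(-2) = -2*(-2) = 4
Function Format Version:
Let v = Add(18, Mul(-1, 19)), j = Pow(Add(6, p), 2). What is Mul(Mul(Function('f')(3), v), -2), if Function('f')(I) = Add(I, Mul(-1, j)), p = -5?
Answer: 4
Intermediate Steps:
j = 1 (j = Pow(Add(6, -5), 2) = Pow(1, 2) = 1)
v = -1 (v = Add(18, -19) = -1)
Function('f')(I) = Add(-1, I) (Function('f')(I) = Add(I, Mul(-1, 1)) = Add(I, -1) = Add(-1, I))
Mul(Mul(Function('f')(3), v), -2) = Mul(Mul(Add(-1, 3), -1), -2) = Mul(Mul(2, -1), -2) = Mul(-2, -2) = 4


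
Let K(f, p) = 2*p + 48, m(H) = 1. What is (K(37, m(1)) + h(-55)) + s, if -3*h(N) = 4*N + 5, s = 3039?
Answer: 9482/3 ≈ 3160.7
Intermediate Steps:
K(f, p) = 48 + 2*p
h(N) = -5/3 - 4*N/3 (h(N) = -(4*N + 5)/3 = -(5 + 4*N)/3 = -5/3 - 4*N/3)
(K(37, m(1)) + h(-55)) + s = ((48 + 2*1) + (-5/3 - 4/3*(-55))) + 3039 = ((48 + 2) + (-5/3 + 220/3)) + 3039 = (50 + 215/3) + 3039 = 365/3 + 3039 = 9482/3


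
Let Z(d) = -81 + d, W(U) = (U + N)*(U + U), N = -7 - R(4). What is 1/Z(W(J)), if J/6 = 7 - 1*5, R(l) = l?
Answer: -1/57 ≈ -0.017544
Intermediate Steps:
J = 12 (J = 6*(7 - 1*5) = 6*(7 - 5) = 6*2 = 12)
N = -11 (N = -7 - 1*4 = -7 - 4 = -11)
W(U) = 2*U*(-11 + U) (W(U) = (U - 11)*(U + U) = (-11 + U)*(2*U) = 2*U*(-11 + U))
1/Z(W(J)) = 1/(-81 + 2*12*(-11 + 12)) = 1/(-81 + 2*12*1) = 1/(-81 + 24) = 1/(-57) = -1/57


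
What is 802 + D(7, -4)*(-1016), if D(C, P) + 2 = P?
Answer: 6898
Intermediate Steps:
D(C, P) = -2 + P
802 + D(7, -4)*(-1016) = 802 + (-2 - 4)*(-1016) = 802 - 6*(-1016) = 802 + 6096 = 6898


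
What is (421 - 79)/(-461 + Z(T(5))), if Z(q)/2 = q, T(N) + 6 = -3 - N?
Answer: -114/163 ≈ -0.69939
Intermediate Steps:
T(N) = -9 - N (T(N) = -6 + (-3 - N) = -9 - N)
Z(q) = 2*q
(421 - 79)/(-461 + Z(T(5))) = (421 - 79)/(-461 + 2*(-9 - 1*5)) = 342/(-461 + 2*(-9 - 5)) = 342/(-461 + 2*(-14)) = 342/(-461 - 28) = 342/(-489) = 342*(-1/489) = -114/163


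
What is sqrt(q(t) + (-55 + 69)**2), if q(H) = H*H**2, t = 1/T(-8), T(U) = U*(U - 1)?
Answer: sqrt(146313218)/864 ≈ 14.000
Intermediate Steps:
T(U) = U*(-1 + U)
t = 1/72 (t = 1/(-8*(-1 - 8)) = 1/(-8*(-9)) = 1/72 ≈ 0.013889)
q(H) = H**3
sqrt(q(t) + (-55 + 69)**2) = sqrt((1/72)**3 + (-55 + 69)**2) = sqrt(1/373248 + 14**2) = sqrt(1/373248 + 196) = sqrt(73156609/373248) = sqrt(146313218)/864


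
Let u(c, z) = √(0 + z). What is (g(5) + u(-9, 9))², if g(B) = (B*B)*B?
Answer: 16384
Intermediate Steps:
u(c, z) = √z
g(B) = B³ (g(B) = B²*B = B³)
(g(5) + u(-9, 9))² = (5³ + √9)² = (125 + 3)² = 128² = 16384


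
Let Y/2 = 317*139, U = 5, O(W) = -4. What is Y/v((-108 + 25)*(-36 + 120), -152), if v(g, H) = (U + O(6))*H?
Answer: -44063/76 ≈ -579.78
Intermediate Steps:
v(g, H) = H (v(g, H) = (5 - 4)*H = 1*H = H)
Y = 88126 (Y = 2*(317*139) = 2*44063 = 88126)
Y/v((-108 + 25)*(-36 + 120), -152) = 88126/(-152) = 88126*(-1/152) = -44063/76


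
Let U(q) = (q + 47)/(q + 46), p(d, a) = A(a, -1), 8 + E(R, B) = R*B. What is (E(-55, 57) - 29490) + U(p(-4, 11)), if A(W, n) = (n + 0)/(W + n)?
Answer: -14978078/459 ≈ -32632.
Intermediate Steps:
E(R, B) = -8 + B*R (E(R, B) = -8 + R*B = -8 + B*R)
A(W, n) = n/(W + n)
p(d, a) = -1/(-1 + a) (p(d, a) = -1/(a - 1) = -1/(-1 + a))
U(q) = (47 + q)/(46 + q)
(E(-55, 57) - 29490) + U(p(-4, 11)) = ((-8 + 57*(-55)) - 29490) + (47 - 1/(-1 + 11))/(46 - 1/(-1 + 11)) = ((-8 - 3135) - 29490) + (47 - 1/10)/(46 - 1/10) = (-3143 - 29490) + (47 - 1*1/10)/(46 - 1*1/10) = -32633 + (47 - 1/10)/(46 - 1/10) = -32633 + (469/10)/(459/10) = -32633 + (10/459)*(469/10) = -32633 + 469/459 = -14978078/459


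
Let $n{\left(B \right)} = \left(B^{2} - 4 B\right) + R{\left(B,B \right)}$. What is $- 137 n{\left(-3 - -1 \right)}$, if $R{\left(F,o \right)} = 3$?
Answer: $-2055$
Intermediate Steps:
$n{\left(B \right)} = 3 + B^{2} - 4 B$ ($n{\left(B \right)} = \left(B^{2} - 4 B\right) + 3 = 3 + B^{2} - 4 B$)
$- 137 n{\left(-3 - -1 \right)} = - 137 \left(3 + \left(-3 - -1\right)^{2} - 4 \left(-3 - -1\right)\right) = - 137 \left(3 + \left(-3 + 1\right)^{2} - 4 \left(-3 + 1\right)\right) = - 137 \left(3 + \left(-2\right)^{2} - -8\right) = - 137 \left(3 + 4 + 8\right) = \left(-137\right) 15 = -2055$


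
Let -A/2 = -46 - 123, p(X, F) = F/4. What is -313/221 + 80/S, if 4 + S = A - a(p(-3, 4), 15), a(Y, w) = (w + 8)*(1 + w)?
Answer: -49/13 ≈ -3.7692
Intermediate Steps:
p(X, F) = F/4 (p(X, F) = F*(1/4) = F/4)
a(Y, w) = (1 + w)*(8 + w) (a(Y, w) = (8 + w)*(1 + w) = (1 + w)*(8 + w))
A = 338 (A = -2*(-46 - 123) = -2*(-169) = 338)
S = -34 (S = -4 + (338 - (8 + 15**2 + 9*15)) = -4 + (338 - (8 + 225 + 135)) = -4 + (338 - 1*368) = -4 + (338 - 368) = -4 - 30 = -34)
-313/221 + 80/S = -313/221 + 80/(-34) = -313*1/221 + 80*(-1/34) = -313/221 - 40/17 = -49/13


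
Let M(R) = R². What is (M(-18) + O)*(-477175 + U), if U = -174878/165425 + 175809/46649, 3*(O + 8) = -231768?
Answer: 56663170811059136336/1543382165 ≈ 3.6714e+10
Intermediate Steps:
O = -77264 (O = -8 + (⅓)*(-231768) = -8 - 77256 = -77264)
U = 20925320003/7716910825 (U = -174878*1/165425 + 175809*(1/46649) = -174878/165425 + 175809/46649 = 20925320003/7716910825 ≈ 2.7116)
(M(-18) + O)*(-477175 + U) = ((-18)² - 77264)*(-477175 + 20925320003/7716910825) = (324 - 77264)*(-3682295997599372/7716910825) = -76940*(-3682295997599372/7716910825) = 56663170811059136336/1543382165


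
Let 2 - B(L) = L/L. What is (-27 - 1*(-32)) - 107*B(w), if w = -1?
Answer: -102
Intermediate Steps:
B(L) = 1 (B(L) = 2 - L/L = 2 - 1*1 = 2 - 1 = 1)
(-27 - 1*(-32)) - 107*B(w) = (-27 - 1*(-32)) - 107*1 = (-27 + 32) - 107 = 5 - 107 = -102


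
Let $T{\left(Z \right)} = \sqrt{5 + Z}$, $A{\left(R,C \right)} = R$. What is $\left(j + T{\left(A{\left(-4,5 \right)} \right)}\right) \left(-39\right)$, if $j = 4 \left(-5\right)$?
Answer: $741$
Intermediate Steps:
$j = -20$
$\left(j + T{\left(A{\left(-4,5 \right)} \right)}\right) \left(-39\right) = \left(-20 + \sqrt{5 - 4}\right) \left(-39\right) = \left(-20 + \sqrt{1}\right) \left(-39\right) = \left(-20 + 1\right) \left(-39\right) = \left(-19\right) \left(-39\right) = 741$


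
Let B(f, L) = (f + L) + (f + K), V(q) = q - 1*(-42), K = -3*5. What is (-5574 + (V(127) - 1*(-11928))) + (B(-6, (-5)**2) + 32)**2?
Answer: 7423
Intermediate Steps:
K = -15
V(q) = 42 + q (V(q) = q + 42 = 42 + q)
B(f, L) = -15 + L + 2*f (B(f, L) = (f + L) + (f - 15) = (L + f) + (-15 + f) = -15 + L + 2*f)
(-5574 + (V(127) - 1*(-11928))) + (B(-6, (-5)**2) + 32)**2 = (-5574 + ((42 + 127) - 1*(-11928))) + ((-15 + (-5)**2 + 2*(-6)) + 32)**2 = (-5574 + (169 + 11928)) + ((-15 + 25 - 12) + 32)**2 = (-5574 + 12097) + (-2 + 32)**2 = 6523 + 30**2 = 6523 + 900 = 7423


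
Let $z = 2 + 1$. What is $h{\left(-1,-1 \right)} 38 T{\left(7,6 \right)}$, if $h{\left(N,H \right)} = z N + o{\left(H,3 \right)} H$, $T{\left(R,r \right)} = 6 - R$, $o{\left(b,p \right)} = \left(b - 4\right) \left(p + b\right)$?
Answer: $-266$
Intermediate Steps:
$o{\left(b,p \right)} = \left(-4 + b\right) \left(b + p\right)$
$z = 3$
$h{\left(N,H \right)} = 3 N + H \left(-12 + H^{2} - H\right)$ ($h{\left(N,H \right)} = 3 N + \left(H^{2} - 4 H - 12 + H 3\right) H = 3 N + \left(H^{2} - 4 H - 12 + 3 H\right) H = 3 N + \left(-12 + H^{2} - H\right) H = 3 N + H \left(-12 + H^{2} - H\right)$)
$h{\left(-1,-1 \right)} 38 T{\left(7,6 \right)} = \left(3 \left(-1\right) - \left(-12 + \left(-1\right)^{2} - -1\right)\right) 38 \left(6 - 7\right) = \left(-3 - \left(-12 + 1 + 1\right)\right) 38 \left(6 - 7\right) = \left(-3 - -10\right) 38 \left(-1\right) = \left(-3 + 10\right) 38 \left(-1\right) = 7 \cdot 38 \left(-1\right) = 266 \left(-1\right) = -266$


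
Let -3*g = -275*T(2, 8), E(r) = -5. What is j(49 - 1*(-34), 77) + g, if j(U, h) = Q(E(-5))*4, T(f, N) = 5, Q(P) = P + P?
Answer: 1255/3 ≈ 418.33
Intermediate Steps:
Q(P) = 2*P
j(U, h) = -40 (j(U, h) = (2*(-5))*4 = -10*4 = -40)
g = 1375/3 (g = -(-275)*5/3 = -⅓*(-1375) = 1375/3 ≈ 458.33)
j(49 - 1*(-34), 77) + g = -40 + 1375/3 = 1255/3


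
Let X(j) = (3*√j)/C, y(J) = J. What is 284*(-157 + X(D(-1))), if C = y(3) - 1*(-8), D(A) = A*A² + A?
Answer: -44588 + 852*I*√2/11 ≈ -44588.0 + 109.54*I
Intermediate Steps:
D(A) = A + A³ (D(A) = A³ + A = A + A³)
C = 11 (C = 3 - 1*(-8) = 3 + 8 = 11)
X(j) = 3*√j/11 (X(j) = (3*√j)/11 = (3*√j)*(1/11) = 3*√j/11)
284*(-157 + X(D(-1))) = 284*(-157 + 3*√(-1 + (-1)³)/11) = 284*(-157 + 3*√(-1 - 1)/11) = 284*(-157 + 3*√(-2)/11) = 284*(-157 + 3*(I*√2)/11) = 284*(-157 + 3*I*√2/11) = -44588 + 852*I*√2/11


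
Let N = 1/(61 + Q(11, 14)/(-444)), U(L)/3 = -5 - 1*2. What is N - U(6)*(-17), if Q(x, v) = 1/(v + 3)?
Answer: -164364891/460427 ≈ -356.98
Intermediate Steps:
U(L) = -21 (U(L) = 3*(-5 - 1*2) = 3*(-5 - 2) = 3*(-7) = -21)
Q(x, v) = 1/(3 + v)
N = 7548/460427 (N = 1/(61 + 1/((3 + 14)*(-444))) = 1/(61 - 1/444/17) = 1/(61 + (1/17)*(-1/444)) = 1/(61 - 1/7548) = 1/(460427/7548) = 7548/460427 ≈ 0.016393)
N - U(6)*(-17) = 7548/460427 - (-21)*(-17) = 7548/460427 - 1*357 = 7548/460427 - 357 = -164364891/460427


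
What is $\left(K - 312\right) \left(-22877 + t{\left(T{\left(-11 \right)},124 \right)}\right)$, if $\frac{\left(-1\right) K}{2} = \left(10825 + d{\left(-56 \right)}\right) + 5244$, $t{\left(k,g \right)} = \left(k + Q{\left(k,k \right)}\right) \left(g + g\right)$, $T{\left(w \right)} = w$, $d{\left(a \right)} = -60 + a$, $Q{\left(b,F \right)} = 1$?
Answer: $816951826$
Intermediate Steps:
$t{\left(k,g \right)} = 2 g \left(1 + k\right)$ ($t{\left(k,g \right)} = \left(k + 1\right) \left(g + g\right) = \left(1 + k\right) 2 g = 2 g \left(1 + k\right)$)
$K = -31906$ ($K = - 2 \left(\left(10825 - 116\right) + 5244\right) = - 2 \left(10709 + 5244\right) = \left(-2\right) 15953 = -31906$)
$\left(K - 312\right) \left(-22877 + t{\left(T{\left(-11 \right)},124 \right)}\right) = \left(-31906 - 312\right) \left(-22877 + 2 \cdot 124 \left(1 - 11\right)\right) = - 32218 \left(-22877 + 2 \cdot 124 \left(-10\right)\right) = - 32218 \left(-22877 - 2480\right) = \left(-32218\right) \left(-25357\right) = 816951826$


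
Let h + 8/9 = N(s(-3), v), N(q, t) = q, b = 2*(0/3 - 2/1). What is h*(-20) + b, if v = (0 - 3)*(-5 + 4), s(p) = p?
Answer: 664/9 ≈ 73.778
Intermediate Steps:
b = -4 (b = 2*(0*(1/3) - 2*1) = 2*(0 - 2) = 2*(-2) = -4)
v = 3 (v = -3*(-1) = 3)
h = -35/9 (h = -8/9 - 3 = -35/9 ≈ -3.8889)
h*(-20) + b = -35/9*(-20) - 4 = 700/9 - 4 = 664/9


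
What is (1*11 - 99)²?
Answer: 7744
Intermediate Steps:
(1*11 - 99)² = (11 - 99)² = (-88)² = 7744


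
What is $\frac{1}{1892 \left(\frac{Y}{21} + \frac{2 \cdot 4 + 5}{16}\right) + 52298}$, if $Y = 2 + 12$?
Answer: $\frac{12}{661159} \approx 1.815 \cdot 10^{-5}$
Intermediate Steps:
$Y = 14$
$\frac{1}{1892 \left(\frac{Y}{21} + \frac{2 \cdot 4 + 5}{16}\right) + 52298} = \frac{1}{1892 \left(\frac{14}{21} + \frac{2 \cdot 4 + 5}{16}\right) + 52298} = \frac{1}{1892 \left(14 \cdot \frac{1}{21} + \left(8 + 5\right) \frac{1}{16}\right) + 52298} = \frac{1}{1892 \left(\frac{2}{3} + 13 \cdot \frac{1}{16}\right) + 52298} = \frac{1}{1892 \left(\frac{2}{3} + \frac{13}{16}\right) + 52298} = \frac{1}{1892 \cdot \frac{71}{48} + 52298} = \frac{1}{\frac{33583}{12} + 52298} = \frac{1}{\frac{661159}{12}} = \frac{12}{661159}$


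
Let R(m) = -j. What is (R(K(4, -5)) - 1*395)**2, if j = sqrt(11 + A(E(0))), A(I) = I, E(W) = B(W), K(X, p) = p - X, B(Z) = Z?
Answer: (395 + sqrt(11))**2 ≈ 1.5866e+5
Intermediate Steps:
E(W) = W
j = sqrt(11) (j = sqrt(11 + 0) = sqrt(11) ≈ 3.3166)
R(m) = -sqrt(11)
(R(K(4, -5)) - 1*395)**2 = (-sqrt(11) - 1*395)**2 = (-sqrt(11) - 395)**2 = (-395 - sqrt(11))**2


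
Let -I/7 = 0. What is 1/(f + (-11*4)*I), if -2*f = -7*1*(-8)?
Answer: -1/28 ≈ -0.035714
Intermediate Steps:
I = 0 (I = -7*0 = 0)
f = -28 (f = -(-7*1)*(-8)/2 = -(-7)*(-8)/2 = -1/2*56 = -28)
1/(f + (-11*4)*I) = 1/(-28 - 11*4*0) = 1/(-28 - 44*0) = 1/(-28 + 0) = 1/(-28) = -1/28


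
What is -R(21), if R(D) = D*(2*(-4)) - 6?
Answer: 174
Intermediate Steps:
R(D) = -6 - 8*D (R(D) = D*(-8) - 6 = -8*D - 6 = -6 - 8*D)
-R(21) = -(-6 - 8*21) = -(-6 - 168) = -1*(-174) = 174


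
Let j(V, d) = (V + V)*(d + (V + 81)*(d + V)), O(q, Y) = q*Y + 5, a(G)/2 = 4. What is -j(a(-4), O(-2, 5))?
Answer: -4192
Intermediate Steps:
a(G) = 8 (a(G) = 2*4 = 8)
O(q, Y) = 5 + Y*q (O(q, Y) = Y*q + 5 = 5 + Y*q)
j(V, d) = 2*V*(d + (81 + V)*(V + d)) (j(V, d) = (2*V)*(d + (81 + V)*(V + d)) = 2*V*(d + (81 + V)*(V + d)))
-j(a(-4), O(-2, 5)) = -2*8*(8² + 81*8 + 82*(5 + 5*(-2)) + 8*(5 + 5*(-2))) = -2*8*(64 + 648 + 82*(5 - 10) + 8*(5 - 10)) = -2*8*(64 + 648 + 82*(-5) + 8*(-5)) = -2*8*(64 + 648 - 410 - 40) = -2*8*262 = -1*4192 = -4192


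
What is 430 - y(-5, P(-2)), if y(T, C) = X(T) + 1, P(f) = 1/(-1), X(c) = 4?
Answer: 425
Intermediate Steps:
P(f) = -1
y(T, C) = 5 (y(T, C) = 4 + 1 = 5)
430 - y(-5, P(-2)) = 430 - 1*5 = 430 - 5 = 425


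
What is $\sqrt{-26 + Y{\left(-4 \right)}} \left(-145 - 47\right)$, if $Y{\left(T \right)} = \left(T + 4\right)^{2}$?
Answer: $- 192 i \sqrt{26} \approx - 979.01 i$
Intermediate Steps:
$Y{\left(T \right)} = \left(4 + T\right)^{2}$
$\sqrt{-26 + Y{\left(-4 \right)}} \left(-145 - 47\right) = \sqrt{-26 + \left(4 - 4\right)^{2}} \left(-145 - 47\right) = \sqrt{-26 + 0^{2}} \left(-192\right) = \sqrt{-26 + 0} \left(-192\right) = \sqrt{-26} \left(-192\right) = i \sqrt{26} \left(-192\right) = - 192 i \sqrt{26}$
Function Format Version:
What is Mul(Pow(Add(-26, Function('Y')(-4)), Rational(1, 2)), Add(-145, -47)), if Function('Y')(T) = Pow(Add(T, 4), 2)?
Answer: Mul(-192, I, Pow(26, Rational(1, 2))) ≈ Mul(-979.01, I)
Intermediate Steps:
Function('Y')(T) = Pow(Add(4, T), 2)
Mul(Pow(Add(-26, Function('Y')(-4)), Rational(1, 2)), Add(-145, -47)) = Mul(Pow(Add(-26, Pow(Add(4, -4), 2)), Rational(1, 2)), Add(-145, -47)) = Mul(Pow(Add(-26, Pow(0, 2)), Rational(1, 2)), -192) = Mul(Pow(Add(-26, 0), Rational(1, 2)), -192) = Mul(Pow(-26, Rational(1, 2)), -192) = Mul(Mul(I, Pow(26, Rational(1, 2))), -192) = Mul(-192, I, Pow(26, Rational(1, 2)))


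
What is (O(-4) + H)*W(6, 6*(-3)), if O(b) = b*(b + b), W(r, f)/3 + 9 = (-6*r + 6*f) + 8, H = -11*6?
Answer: 14790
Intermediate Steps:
H = -66
W(r, f) = -3 - 18*r + 18*f (W(r, f) = -27 + 3*((-6*r + 6*f) + 8) = -27 + 3*(8 - 6*r + 6*f) = -27 + (24 - 18*r + 18*f) = -3 - 18*r + 18*f)
O(b) = 2*b² (O(b) = b*(2*b) = 2*b²)
(O(-4) + H)*W(6, 6*(-3)) = (2*(-4)² - 66)*(-3 - 18*6 + 18*(6*(-3))) = (2*16 - 66)*(-3 - 108 + 18*(-18)) = (32 - 66)*(-3 - 108 - 324) = -34*(-435) = 14790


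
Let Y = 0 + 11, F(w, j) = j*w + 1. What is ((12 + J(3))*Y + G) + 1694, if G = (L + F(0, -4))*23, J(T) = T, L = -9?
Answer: 1675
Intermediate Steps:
F(w, j) = 1 + j*w
G = -184 (G = (-9 + (1 - 4*0))*23 = (-9 + (1 + 0))*23 = (-9 + 1)*23 = -8*23 = -184)
Y = 11
((12 + J(3))*Y + G) + 1694 = ((12 + 3)*11 - 184) + 1694 = (15*11 - 184) + 1694 = (165 - 184) + 1694 = -19 + 1694 = 1675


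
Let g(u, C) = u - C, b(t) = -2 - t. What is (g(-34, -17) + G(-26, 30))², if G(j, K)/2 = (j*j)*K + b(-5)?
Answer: 1644221401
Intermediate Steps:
G(j, K) = 6 + 2*K*j² (G(j, K) = 2*((j*j)*K + (-2 - 1*(-5))) = 2*(j²*K + (-2 + 5)) = 2*(K*j² + 3) = 2*(3 + K*j²) = 6 + 2*K*j²)
(g(-34, -17) + G(-26, 30))² = ((-34 - 1*(-17)) + (6 + 2*30*(-26)²))² = ((-34 + 17) + (6 + 2*30*676))² = (-17 + (6 + 40560))² = (-17 + 40566)² = 40549² = 1644221401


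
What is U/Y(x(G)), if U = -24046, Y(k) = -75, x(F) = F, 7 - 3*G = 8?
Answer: 24046/75 ≈ 320.61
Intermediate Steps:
G = -1/3 (G = 7/3 - 1/3*8 = 7/3 - 8/3 = -1/3 ≈ -0.33333)
U/Y(x(G)) = -24046/(-75) = -24046*(-1/75) = 24046/75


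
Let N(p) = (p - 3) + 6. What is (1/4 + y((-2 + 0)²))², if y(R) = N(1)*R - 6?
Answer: 1681/16 ≈ 105.06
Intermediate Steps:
N(p) = 3 + p (N(p) = (-3 + p) + 6 = 3 + p)
y(R) = -6 + 4*R (y(R) = (3 + 1)*R - 6 = 4*R - 6 = -6 + 4*R)
(1/4 + y((-2 + 0)²))² = (1/4 + (-6 + 4*(-2 + 0)²))² = (¼ + (-6 + 4*(-2)²))² = (¼ + (-6 + 4*4))² = (¼ + (-6 + 16))² = (¼ + 10)² = (41/4)² = 1681/16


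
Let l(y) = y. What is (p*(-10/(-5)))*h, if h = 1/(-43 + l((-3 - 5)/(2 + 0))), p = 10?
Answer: -20/47 ≈ -0.42553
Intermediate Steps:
h = -1/47 (h = 1/(-43 + (-3 - 5)/(2 + 0)) = 1/(-43 - 8/2) = 1/(-43 - 8*1/2) = 1/(-43 - 4) = 1/(-47) = -1/47 ≈ -0.021277)
(p*(-10/(-5)))*h = (10*(-10/(-5)))*(-1/47) = (10*(-10*(-1/5)))*(-1/47) = (10*2)*(-1/47) = 20*(-1/47) = -20/47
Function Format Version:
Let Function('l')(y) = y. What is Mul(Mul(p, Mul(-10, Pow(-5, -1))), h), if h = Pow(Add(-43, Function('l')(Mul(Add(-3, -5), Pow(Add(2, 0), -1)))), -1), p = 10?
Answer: Rational(-20, 47) ≈ -0.42553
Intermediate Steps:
h = Rational(-1, 47) (h = Pow(Add(-43, Mul(Add(-3, -5), Pow(Add(2, 0), -1))), -1) = Pow(Add(-43, Mul(-8, Pow(2, -1))), -1) = Pow(Add(-43, Mul(-8, Rational(1, 2))), -1) = Pow(Add(-43, -4), -1) = Pow(-47, -1) = Rational(-1, 47) ≈ -0.021277)
Mul(Mul(p, Mul(-10, Pow(-5, -1))), h) = Mul(Mul(10, Mul(-10, Pow(-5, -1))), Rational(-1, 47)) = Mul(Mul(10, Mul(-10, Rational(-1, 5))), Rational(-1, 47)) = Mul(Mul(10, 2), Rational(-1, 47)) = Mul(20, Rational(-1, 47)) = Rational(-20, 47)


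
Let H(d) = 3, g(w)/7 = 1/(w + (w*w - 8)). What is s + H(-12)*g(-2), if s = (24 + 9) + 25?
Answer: 109/2 ≈ 54.500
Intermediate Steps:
s = 58 (s = 33 + 25 = 58)
g(w) = 7/(-8 + w + w²) (g(w) = 7/(w + (w*w - 8)) = 7/(w + (w² - 8)) = 7/(w + (-8 + w²)) = 7/(-8 + w + w²))
s + H(-12)*g(-2) = 58 + 3*(7/(-8 - 2 + (-2)²)) = 58 + 3*(7/(-8 - 2 + 4)) = 58 + 3*(7/(-6)) = 58 + 3*(7*(-⅙)) = 58 + 3*(-7/6) = 58 - 7/2 = 109/2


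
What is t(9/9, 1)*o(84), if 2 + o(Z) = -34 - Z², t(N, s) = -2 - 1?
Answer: 21276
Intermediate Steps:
t(N, s) = -3
o(Z) = -36 - Z² (o(Z) = -2 + (-34 - Z²) = -36 - Z²)
t(9/9, 1)*o(84) = -3*(-36 - 1*84²) = -3*(-36 - 1*7056) = -3*(-36 - 7056) = -3*(-7092) = 21276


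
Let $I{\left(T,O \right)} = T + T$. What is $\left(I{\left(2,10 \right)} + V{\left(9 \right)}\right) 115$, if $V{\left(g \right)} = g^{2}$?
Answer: $9775$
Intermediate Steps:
$I{\left(T,O \right)} = 2 T$
$\left(I{\left(2,10 \right)} + V{\left(9 \right)}\right) 115 = \left(2 \cdot 2 + 9^{2}\right) 115 = \left(4 + 81\right) 115 = 85 \cdot 115 = 9775$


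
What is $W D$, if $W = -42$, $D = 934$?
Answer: $-39228$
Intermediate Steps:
$W D = \left(-42\right) 934 = -39228$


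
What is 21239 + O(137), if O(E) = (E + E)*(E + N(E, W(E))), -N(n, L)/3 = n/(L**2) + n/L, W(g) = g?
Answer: 57949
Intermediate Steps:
N(n, L) = -3*n/L - 3*n/L**2 (N(n, L) = -3*(n/(L**2) + n/L) = -3*(n/L**2 + n/L) = -3*(n/L + n/L**2) = -3*n/L - 3*n/L**2)
O(E) = 2*E*(E - 3*(1 + E)/E) (O(E) = (E + E)*(E - 3*E*(1 + E)/E**2) = (2*E)*(E - 3*(1 + E)/E) = 2*E*(E - 3*(1 + E)/E))
21239 + O(137) = 21239 + (-6 - 6*137 + 2*137**2) = 21239 + (-6 - 822 + 2*18769) = 21239 + (-6 - 822 + 37538) = 21239 + 36710 = 57949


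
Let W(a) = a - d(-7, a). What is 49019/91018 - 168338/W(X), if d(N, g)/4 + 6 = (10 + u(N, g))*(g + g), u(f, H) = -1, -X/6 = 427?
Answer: -3201978745/8279270334 ≈ -0.38675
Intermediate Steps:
X = -2562 (X = -6*427 = -2562)
d(N, g) = -24 + 72*g (d(N, g) = -24 + 4*((10 - 1)*(g + g)) = -24 + 4*(9*(2*g)) = -24 + 4*(18*g) = -24 + 72*g)
W(a) = 24 - 71*a (W(a) = a - (-24 + 72*a) = a + (24 - 72*a) = 24 - 71*a)
49019/91018 - 168338/W(X) = 49019/91018 - 168338/(24 - 71*(-2562)) = 49019*(1/91018) - 168338/(24 + 181902) = 49019/91018 - 168338/181926 = 49019/91018 - 168338*1/181926 = 49019/91018 - 84169/90963 = -3201978745/8279270334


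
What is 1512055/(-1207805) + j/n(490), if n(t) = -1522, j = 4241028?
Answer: -512463617125/183827921 ≈ -2787.7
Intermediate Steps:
1512055/(-1207805) + j/n(490) = 1512055/(-1207805) + 4241028/(-1522) = 1512055*(-1/1207805) + 4241028*(-1/1522) = -302411/241561 - 2120514/761 = -512463617125/183827921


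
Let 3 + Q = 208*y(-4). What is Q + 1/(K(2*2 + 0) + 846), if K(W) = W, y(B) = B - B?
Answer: -2549/850 ≈ -2.9988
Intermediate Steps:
y(B) = 0
Q = -3 (Q = -3 + 208*0 = -3 + 0 = -3)
Q + 1/(K(2*2 + 0) + 846) = -3 + 1/((2*2 + 0) + 846) = -3 + 1/((4 + 0) + 846) = -3 + 1/(4 + 846) = -3 + 1/850 = -2549/850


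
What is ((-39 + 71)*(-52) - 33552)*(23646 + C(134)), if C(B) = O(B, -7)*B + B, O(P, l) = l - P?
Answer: -172065376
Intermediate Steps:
C(B) = B + B*(-7 - B) (C(B) = (-7 - B)*B + B = B*(-7 - B) + B = B + B*(-7 - B))
((-39 + 71)*(-52) - 33552)*(23646 + C(134)) = ((-39 + 71)*(-52) - 33552)*(23646 - 1*134*(6 + 134)) = (32*(-52) - 33552)*(23646 - 1*134*140) = (-1664 - 33552)*(23646 - 18760) = -35216*4886 = -172065376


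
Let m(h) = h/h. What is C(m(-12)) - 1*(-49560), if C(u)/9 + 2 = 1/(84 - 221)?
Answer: 6787245/137 ≈ 49542.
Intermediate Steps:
m(h) = 1
C(u) = -2475/137 (C(u) = -18 + 9/(84 - 221) = -18 + 9/(-137) = -18 + 9*(-1/137) = -18 - 9/137 = -2475/137)
C(m(-12)) - 1*(-49560) = -2475/137 - 1*(-49560) = -2475/137 + 49560 = 6787245/137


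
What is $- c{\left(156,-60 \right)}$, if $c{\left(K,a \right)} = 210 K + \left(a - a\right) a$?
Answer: $-32760$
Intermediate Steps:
$c{\left(K,a \right)} = 210 K$ ($c{\left(K,a \right)} = 210 K + 0 a = 210 K + 0 = 210 K$)
$- c{\left(156,-60 \right)} = - 210 \cdot 156 = \left(-1\right) 32760 = -32760$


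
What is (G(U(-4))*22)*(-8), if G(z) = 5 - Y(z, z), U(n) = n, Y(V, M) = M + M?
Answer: -2288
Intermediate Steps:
Y(V, M) = 2*M
G(z) = 5 - 2*z
(G(U(-4))*22)*(-8) = ((5 - 2*(-4))*22)*(-8) = ((5 + 8)*22)*(-8) = (13*22)*(-8) = 286*(-8) = -2288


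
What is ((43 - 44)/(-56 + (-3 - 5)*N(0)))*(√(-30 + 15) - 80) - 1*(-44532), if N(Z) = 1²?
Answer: 178123/4 + I*√15/64 ≈ 44531.0 + 0.060515*I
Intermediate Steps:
N(Z) = 1
((43 - 44)/(-56 + (-3 - 5)*N(0)))*(√(-30 + 15) - 80) - 1*(-44532) = ((43 - 44)/(-56 + (-3 - 5)*1))*(√(-30 + 15) - 80) - 1*(-44532) = (-1/(-56 - 8*1))*(√(-15) - 80) + 44532 = (-1/(-56 - 8))*(I*√15 - 80) + 44532 = (-1/(-64))*(-80 + I*√15) + 44532 = (-1*(-1/64))*(-80 + I*√15) + 44532 = (-80 + I*√15)/64 + 44532 = (-5/4 + I*√15/64) + 44532 = 178123/4 + I*√15/64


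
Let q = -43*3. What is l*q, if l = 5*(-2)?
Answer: 1290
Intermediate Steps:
l = -10
q = -129
l*q = -10*(-129) = 1290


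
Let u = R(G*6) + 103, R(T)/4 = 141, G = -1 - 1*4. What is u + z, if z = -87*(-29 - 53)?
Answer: 7801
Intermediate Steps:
G = -5 (G = -1 - 4 = -5)
R(T) = 564 (R(T) = 4*141 = 564)
z = 7134 (z = -87*(-82) = 7134)
u = 667 (u = 564 + 103 = 667)
u + z = 667 + 7134 = 7801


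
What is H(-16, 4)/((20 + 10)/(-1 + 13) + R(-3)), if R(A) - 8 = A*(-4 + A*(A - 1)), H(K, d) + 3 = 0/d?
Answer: 2/9 ≈ 0.22222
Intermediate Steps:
H(K, d) = -3 (H(K, d) = -3 + 0/d = -3 + 0 = -3)
R(A) = 8 + A*(-4 + A*(-1 + A)) (R(A) = 8 + A*(-4 + A*(A - 1)) = 8 + A*(-4 + A*(-1 + A)))
H(-16, 4)/((20 + 10)/(-1 + 13) + R(-3)) = -3/((20 + 10)/(-1 + 13) + (8 + (-3)**3 - 1*(-3)**2 - 4*(-3))) = -3/(30/12 + (8 - 27 - 1*9 + 12)) = -3/(30*(1/12) + (8 - 27 - 9 + 12)) = -3/(5/2 - 16) = -3/(-27/2) = -3*(-2/27) = 2/9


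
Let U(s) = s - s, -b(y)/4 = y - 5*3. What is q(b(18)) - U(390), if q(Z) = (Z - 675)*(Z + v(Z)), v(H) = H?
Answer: 16488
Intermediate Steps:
b(y) = 60 - 4*y (b(y) = -4*(y - 5*3) = -4*(y - 15) = -4*(-15 + y) = 60 - 4*y)
q(Z) = 2*Z*(-675 + Z) (q(Z) = (Z - 675)*(Z + Z) = (-675 + Z)*(2*Z) = 2*Z*(-675 + Z))
U(s) = 0
q(b(18)) - U(390) = 2*(60 - 4*18)*(-675 + (60 - 4*18)) - 1*0 = 2*(60 - 72)*(-675 + (60 - 72)) + 0 = 2*(-12)*(-675 - 12) + 0 = 2*(-12)*(-687) + 0 = 16488 + 0 = 16488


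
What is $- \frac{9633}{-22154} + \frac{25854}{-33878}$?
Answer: $- \frac{6484809}{19750874} \approx -0.32833$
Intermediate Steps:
$- \frac{9633}{-22154} + \frac{25854}{-33878} = \left(-9633\right) \left(- \frac{1}{22154}\right) + 25854 \left(- \frac{1}{33878}\right) = \frac{507}{1166} - \frac{12927}{16939} = - \frac{6484809}{19750874}$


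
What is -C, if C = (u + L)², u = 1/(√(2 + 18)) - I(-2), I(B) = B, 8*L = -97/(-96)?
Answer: -13480901/2949120 - 1633*√5/3840 ≈ -5.5221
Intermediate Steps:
L = 97/768 (L = (-97/(-96))/8 = (-97*(-1/96))/8 = (⅛)*(97/96) = 97/768 ≈ 0.12630)
u = 2 + √5/10 (u = 1/(√(2 + 18)) - 1*(-2) = 1/(√20) + 2 = 1/(2*√5) + 2 = √5/10 + 2 = 2 + √5/10 ≈ 2.2236)
C = (1633/768 + √5/10)² (C = ((2 + √5/10) + 97/768)² = (1633/768 + √5/10)² ≈ 5.5221)
-C = -(13480901/2949120 + 1633*√5/3840) = -13480901/2949120 - 1633*√5/3840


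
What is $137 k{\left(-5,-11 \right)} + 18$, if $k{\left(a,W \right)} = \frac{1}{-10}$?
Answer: $\frac{43}{10} \approx 4.3$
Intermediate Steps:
$k{\left(a,W \right)} = - \frac{1}{10}$
$137 k{\left(-5,-11 \right)} + 18 = 137 \left(- \frac{1}{10}\right) + 18 = - \frac{137}{10} + 18 = \frac{43}{10}$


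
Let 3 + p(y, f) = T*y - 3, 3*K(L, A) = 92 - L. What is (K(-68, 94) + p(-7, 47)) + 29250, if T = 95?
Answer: 85897/3 ≈ 28632.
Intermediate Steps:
K(L, A) = 92/3 - L/3 (K(L, A) = (92 - L)/3 = 92/3 - L/3)
p(y, f) = -6 + 95*y (p(y, f) = -3 + (95*y - 3) = -3 + (-3 + 95*y) = -6 + 95*y)
(K(-68, 94) + p(-7, 47)) + 29250 = ((92/3 - ⅓*(-68)) + (-6 + 95*(-7))) + 29250 = ((92/3 + 68/3) + (-6 - 665)) + 29250 = (160/3 - 671) + 29250 = -1853/3 + 29250 = 85897/3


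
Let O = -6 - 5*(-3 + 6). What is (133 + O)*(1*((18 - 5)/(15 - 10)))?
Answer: 1456/5 ≈ 291.20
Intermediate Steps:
O = -21 (O = -6 - 5*3 = -6 - 15 = -21)
(133 + O)*(1*((18 - 5)/(15 - 10))) = (133 - 21)*(1*((18 - 5)/(15 - 10))) = 112*(1*(13/5)) = 112*(13/5) = 1456/5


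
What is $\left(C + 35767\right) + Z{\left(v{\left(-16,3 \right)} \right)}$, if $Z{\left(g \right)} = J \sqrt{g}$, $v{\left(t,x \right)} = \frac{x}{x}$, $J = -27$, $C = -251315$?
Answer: $-215575$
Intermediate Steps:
$v{\left(t,x \right)} = 1$
$Z{\left(g \right)} = - 27 \sqrt{g}$
$\left(C + 35767\right) + Z{\left(v{\left(-16,3 \right)} \right)} = \left(-251315 + 35767\right) - 27 \sqrt{1} = -215548 - 27 = -215575$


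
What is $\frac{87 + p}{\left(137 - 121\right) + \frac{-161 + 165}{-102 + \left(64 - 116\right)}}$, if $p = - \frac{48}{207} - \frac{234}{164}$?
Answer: $\frac{37180297}{6959340} \approx 5.3425$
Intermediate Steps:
$p = - \frac{9385}{5658}$ ($p = \left(-48\right) \frac{1}{207} - \frac{117}{82} = - \frac{16}{69} - \frac{117}{82} = - \frac{9385}{5658} \approx -1.6587$)
$\frac{87 + p}{\left(137 - 121\right) + \frac{-161 + 165}{-102 + \left(64 - 116\right)}} = \frac{87 - \frac{9385}{5658}}{\left(137 - 121\right) + \frac{-161 + 165}{-102 + \left(64 - 116\right)}} = \frac{482861}{5658 \left(\left(137 - 121\right) + \frac{4}{-102 - 52}\right)} = \frac{482861}{5658 \left(16 + \frac{4}{-154}\right)} = \frac{482861}{5658 \left(16 + 4 \left(- \frac{1}{154}\right)\right)} = \frac{482861}{5658 \left(16 - \frac{2}{77}\right)} = \frac{482861}{5658 \cdot \frac{1230}{77}} = \frac{482861}{5658} \cdot \frac{77}{1230} = \frac{37180297}{6959340}$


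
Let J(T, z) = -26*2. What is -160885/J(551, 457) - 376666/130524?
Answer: 5244941777/1696812 ≈ 3091.1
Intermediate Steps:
J(T, z) = -52
-160885/J(551, 457) - 376666/130524 = -160885/(-52) - 376666/130524 = -160885*(-1/52) - 376666*1/130524 = 160885/52 - 188333/65262 = 5244941777/1696812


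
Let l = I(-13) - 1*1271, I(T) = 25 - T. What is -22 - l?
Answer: 1211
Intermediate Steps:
l = -1233 (l = (25 - 1*(-13)) - 1*1271 = (25 + 13) - 1271 = 38 - 1271 = -1233)
-22 - l = -22 - 1*(-1233) = -22 + 1233 = 1211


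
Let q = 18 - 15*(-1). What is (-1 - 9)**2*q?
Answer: 3300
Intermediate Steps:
q = 33 (q = 18 + 15 = 33)
(-1 - 9)**2*q = (-1 - 9)**2*33 = (-10)**2*33 = 100*33 = 3300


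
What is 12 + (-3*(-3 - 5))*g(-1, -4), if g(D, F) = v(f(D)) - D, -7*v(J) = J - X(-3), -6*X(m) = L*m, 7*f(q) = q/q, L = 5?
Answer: 2160/49 ≈ 44.082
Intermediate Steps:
f(q) = ⅐ (f(q) = (q/q)/7 = (⅐)*1 = ⅐)
X(m) = -5*m/6
v(J) = 5/14 - J/7 (v(J) = -(J - (-5)*(-3)/6)/7 = -(J - 1*5/2)/7 = -(J - 5/2)/7 = -(-5/2 + J)/7 = 5/14 - J/7)
g(D, F) = 33/98 - D (g(D, F) = (5/14 - ⅐*⅐) - D = (5/14 - 1/49) - D = 33/98 - D)
12 + (-3*(-3 - 5))*g(-1, -4) = 12 + (-3*(-3 - 5))*(33/98 - 1*(-1)) = 12 + (-3*(-8))*(33/98 + 1) = 12 + 24*(131/98) = 12 + 1572/49 = 2160/49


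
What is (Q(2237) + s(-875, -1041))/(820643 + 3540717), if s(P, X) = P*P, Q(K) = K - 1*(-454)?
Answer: 192079/1090340 ≈ 0.17616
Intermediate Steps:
Q(K) = 454 + K (Q(K) = K + 454 = 454 + K)
s(P, X) = P²
(Q(2237) + s(-875, -1041))/(820643 + 3540717) = ((454 + 2237) + (-875)²)/(820643 + 3540717) = (2691 + 765625)/4361360 = 768316*(1/4361360) = 192079/1090340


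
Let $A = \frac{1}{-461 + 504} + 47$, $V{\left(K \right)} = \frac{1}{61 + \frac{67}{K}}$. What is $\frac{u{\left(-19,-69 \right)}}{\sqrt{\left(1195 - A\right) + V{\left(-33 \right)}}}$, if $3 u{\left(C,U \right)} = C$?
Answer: $- \frac{19 \sqrt{8038260722926}}{288185451} \approx -0.18692$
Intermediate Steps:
$u{\left(C,U \right)} = \frac{C}{3}$
$A = \frac{2022}{43}$ ($A = \frac{1}{43} + 47 = \frac{2022}{43} \approx 47.023$)
$\frac{u{\left(-19,-69 \right)}}{\sqrt{\left(1195 - A\right) + V{\left(-33 \right)}}} = \frac{\frac{1}{3} \left(-19\right)}{\sqrt{\left(1195 - \frac{2022}{43}\right) - \frac{33}{67 + 61 \left(-33\right)}}} = - \frac{19}{3 \sqrt{\left(1195 - \frac{2022}{43}\right) - \frac{33}{67 - 2013}}} = - \frac{19}{3 \sqrt{\frac{49363}{43} - \frac{33}{-1946}}} = - \frac{19}{3 \sqrt{\frac{49363}{43} - - \frac{33}{1946}}} = - \frac{19}{3 \sqrt{\frac{49363}{43} + \frac{33}{1946}}} = - \frac{19}{3 \sqrt{\frac{96061817}{83678}}} = - \frac{19}{3 \frac{\sqrt{8038260722926}}{83678}} = - \frac{19 \frac{\sqrt{8038260722926}}{96061817}}{3} = - \frac{19 \sqrt{8038260722926}}{288185451}$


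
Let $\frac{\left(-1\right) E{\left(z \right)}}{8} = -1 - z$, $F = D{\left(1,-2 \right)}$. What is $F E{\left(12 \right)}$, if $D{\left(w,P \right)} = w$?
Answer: $104$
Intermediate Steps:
$F = 1$
$E{\left(z \right)} = 8 + 8 z$ ($E{\left(z \right)} = - 8 \left(-1 - z\right) = 8 + 8 z$)
$F E{\left(12 \right)} = 1 \left(8 + 8 \cdot 12\right) = 1 \left(8 + 96\right) = 1 \cdot 104 = 104$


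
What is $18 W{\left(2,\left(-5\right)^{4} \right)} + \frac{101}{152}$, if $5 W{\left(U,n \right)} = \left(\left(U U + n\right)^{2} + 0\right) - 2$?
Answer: $\frac{1082468809}{760} \approx 1.4243 \cdot 10^{6}$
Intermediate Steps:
$W{\left(U,n \right)} = - \frac{2}{5} + \frac{\left(n + U^{2}\right)^{2}}{5}$ ($W{\left(U,n \right)} = \frac{\left(\left(U U + n\right)^{2} + 0\right) - 2}{5} = \frac{\left(\left(U^{2} + n\right)^{2} + 0\right) - 2}{5} = \frac{\left(\left(n + U^{2}\right)^{2} + 0\right) - 2}{5} = \frac{\left(n + U^{2}\right)^{2} - 2}{5} = \frac{-2 + \left(n + U^{2}\right)^{2}}{5} = - \frac{2}{5} + \frac{\left(n + U^{2}\right)^{2}}{5}$)
$18 W{\left(2,\left(-5\right)^{4} \right)} + \frac{101}{152} = 18 \left(- \frac{2}{5} + \frac{\left(\left(-5\right)^{4} + 2^{2}\right)^{2}}{5}\right) + \frac{101}{152} = 18 \left(- \frac{2}{5} + \frac{\left(625 + 4\right)^{2}}{5}\right) + 101 \cdot \frac{1}{152} = 18 \left(- \frac{2}{5} + \frac{629^{2}}{5}\right) + \frac{101}{152} = 18 \left(- \frac{2}{5} + \frac{1}{5} \cdot 395641\right) + \frac{101}{152} = 18 \left(- \frac{2}{5} + \frac{395641}{5}\right) + \frac{101}{152} = 18 \cdot \frac{395639}{5} + \frac{101}{152} = \frac{7121502}{5} + \frac{101}{152} = \frac{1082468809}{760}$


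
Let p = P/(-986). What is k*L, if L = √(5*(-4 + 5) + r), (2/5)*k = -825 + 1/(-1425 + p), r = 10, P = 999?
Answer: -5799957055*√15/2812098 ≈ -7988.0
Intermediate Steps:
p = -999/986 (p = 999/(-986) = 999*(-1/986) = -999/986 ≈ -1.0132)
k = -5799957055/2812098 (k = 5*(-825 + 1/(-1425 - 999/986))/2 = 5*(-825 + 1/(-1406049/986))/2 = 5*(-825 - 986/1406049)/2 = (5/2)*(-1159991411/1406049) = -5799957055/2812098 ≈ -2062.5)
L = √15 (L = √(5*(-4 + 5) + 10) = √(5*1 + 10) = √(5 + 10) = √15 ≈ 3.8730)
k*L = -5799957055*√15/2812098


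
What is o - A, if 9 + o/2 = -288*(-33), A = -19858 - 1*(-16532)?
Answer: 22316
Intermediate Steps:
A = -3326 (A = -19858 + 16532 = -3326)
o = 18990 (o = -18 + 2*(-288*(-33)) = -18 + 2*9504 = -18 + 19008 = 18990)
o - A = 18990 - 1*(-3326) = 18990 + 3326 = 22316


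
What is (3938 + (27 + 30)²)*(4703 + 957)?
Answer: 40678420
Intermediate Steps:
(3938 + (27 + 30)²)*(4703 + 957) = (3938 + 57²)*5660 = (3938 + 3249)*5660 = 7187*5660 = 40678420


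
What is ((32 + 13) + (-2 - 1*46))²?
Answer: 9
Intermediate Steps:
((32 + 13) + (-2 - 1*46))² = (45 + (-2 - 46))² = (45 - 48)² = (-3)² = 9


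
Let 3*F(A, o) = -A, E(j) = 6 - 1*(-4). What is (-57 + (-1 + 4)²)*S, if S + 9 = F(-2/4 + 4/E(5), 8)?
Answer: 2152/5 ≈ 430.40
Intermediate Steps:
E(j) = 10 (E(j) = 6 + 4 = 10)
F(A, o) = -A/3 (F(A, o) = (-A)/3 = -A/3)
S = -269/30 (S = -9 - (-2/4 + 4/10)/3 = -9 - (-2*¼ + 4*(⅒))/3 = -9 - (-½ + ⅖)/3 = -9 - ⅓*(-⅒) = -9 + 1/30 = -269/30 ≈ -8.9667)
(-57 + (-1 + 4)²)*S = (-57 + (-1 + 4)²)*(-269/30) = (-57 + 3²)*(-269/30) = (-57 + 9)*(-269/30) = -48*(-269/30) = 2152/5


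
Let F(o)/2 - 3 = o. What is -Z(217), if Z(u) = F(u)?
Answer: -440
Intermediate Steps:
F(o) = 6 + 2*o
Z(u) = 6 + 2*u
-Z(217) = -(6 + 2*217) = -(6 + 434) = -1*440 = -440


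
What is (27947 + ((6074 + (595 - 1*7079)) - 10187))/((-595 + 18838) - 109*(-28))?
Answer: 3470/4259 ≈ 0.81474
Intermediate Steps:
(27947 + ((6074 + (595 - 1*7079)) - 10187))/((-595 + 18838) - 109*(-28)) = (27947 + ((6074 + (595 - 7079)) - 10187))/(18243 + 3052) = (27947 + ((6074 - 6484) - 10187))/21295 = (27947 + (-410 - 10187))*(1/21295) = (27947 - 10597)*(1/21295) = 17350*(1/21295) = 3470/4259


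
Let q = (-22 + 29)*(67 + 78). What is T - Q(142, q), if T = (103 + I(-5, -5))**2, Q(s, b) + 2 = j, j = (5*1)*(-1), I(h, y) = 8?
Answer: 12328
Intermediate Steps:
q = 1015 (q = 7*145 = 1015)
j = -5 (j = 5*(-1) = -5)
Q(s, b) = -7 (Q(s, b) = -2 - 5 = -7)
T = 12321 (T = (103 + 8)**2 = 111**2 = 12321)
T - Q(142, q) = 12321 - 1*(-7) = 12321 + 7 = 12328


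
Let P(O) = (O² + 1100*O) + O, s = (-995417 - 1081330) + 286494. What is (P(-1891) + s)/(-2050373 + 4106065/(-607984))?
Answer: 180183962192/1246598084097 ≈ 0.14454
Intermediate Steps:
s = -1790253 (s = -2076747 + 286494 = -1790253)
P(O) = O² + 1101*O
(P(-1891) + s)/(-2050373 + 4106065/(-607984)) = (-1891*(1101 - 1891) - 1790253)/(-2050373 + 4106065/(-607984)) = (-1891*(-790) - 1790253)/(-2050373 + 4106065*(-1/607984)) = (1493890 - 1790253)/(-2050373 - 4106065/607984) = -296363/(-1246598084097/607984) = -296363*(-607984/1246598084097) = 180183962192/1246598084097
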